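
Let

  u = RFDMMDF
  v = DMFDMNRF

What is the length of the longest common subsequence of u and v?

4

Let dp[i][j] be the LCS length of the first i characters of u and the first j characters of v. dp[i][j] = dp[i-1][j-1]+1 when the i-th and j-th characters match, else max(dp[i-1][j], dp[i][j-1]).
    ·  D  M  F  D  M  N  R  F
 ·  0  0  0  0  0  0  0  0  0
 R  0  0  0  0  0  0  0  1  1
 F  0  0  0  1  1  1  1  1  2
 D  0  1  1  1  2  2  2  2  2
 M  0  1  2  2  2  3  3  3  3
 M  0  1  2  2  2  3  3  3  3
 D  0  1  2  2  3  3  3  3  3
 F  0  1  2  3  3  3  3  3  4
dp[7][8] = 4. One LCS (by backtracking along matches): FDMF.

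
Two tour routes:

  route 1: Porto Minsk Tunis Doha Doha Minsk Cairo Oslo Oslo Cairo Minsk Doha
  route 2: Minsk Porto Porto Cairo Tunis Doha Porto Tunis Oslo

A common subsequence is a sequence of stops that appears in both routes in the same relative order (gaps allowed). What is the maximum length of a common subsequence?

4

Match Porto at route 1[1]=route 2[3] → Tunis at route 1[3]=route 2[5] → Doha at route 1[4]=route 2[6] → Oslo at route 1[9]=route 2[9] — 4 stops in the same relative order in both. The LCS DP gives dp[12][9] = 4, so this is optimal.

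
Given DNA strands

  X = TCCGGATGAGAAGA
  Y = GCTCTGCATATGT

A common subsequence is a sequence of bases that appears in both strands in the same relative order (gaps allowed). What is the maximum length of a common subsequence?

7

Taking T (X #1, Y #3), then C (X #2, Y #4), then C (X #3, Y #7), then A (X #6, Y #8), then T (X #7, Y #9), then A (X #9, Y #10), then G (X #10, Y #12) gives a common subsequence of length 7. dp[14][13] = 7 confirms this is the maximum.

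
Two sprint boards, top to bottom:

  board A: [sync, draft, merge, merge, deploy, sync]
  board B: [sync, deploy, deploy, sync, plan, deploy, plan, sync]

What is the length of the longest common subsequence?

Taking sync [1,4], deploy [5,6], sync [6,8] gives a common subsequence of length 3. Since dp[6][8] = 3, nothing longer is possible.

3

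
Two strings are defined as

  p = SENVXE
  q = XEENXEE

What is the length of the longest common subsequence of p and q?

4

One common subsequence of length 4: E (p #2, q #3) → N (p #3, q #4) → X (p #5, q #5) → E (p #6, q #7). Since dp[6][7] = 4, nothing longer is possible.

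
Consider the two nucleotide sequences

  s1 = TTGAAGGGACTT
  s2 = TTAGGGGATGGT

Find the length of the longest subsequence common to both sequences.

Match T (s1 #1, s2 #1); then T (s1 #2, s2 #2); then G (s1 #3, s2 #4); then G (s1 #6, s2 #5); then G (s1 #7, s2 #6); then G (s1 #8, s2 #7); then A (s1 #9, s2 #8); then T (s1 #11, s2 #9); then T (s1 #12, s2 #12) — 9 bases in the same relative order in both. dp[12][12] = 9 confirms this is the maximum.

9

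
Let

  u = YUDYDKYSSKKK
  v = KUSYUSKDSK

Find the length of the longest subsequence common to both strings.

Match Y at u[1]=v[4], U at u[2]=v[5], D at u[5]=v[8], S at u[9]=v[9], K at u[12]=v[10] — 5 characters in the same relative order in both. dp[12][10] = 5 confirms this is the maximum.

5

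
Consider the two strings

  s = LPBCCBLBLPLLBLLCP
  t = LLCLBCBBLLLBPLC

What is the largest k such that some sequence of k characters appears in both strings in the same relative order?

One common subsequence of length 11: L (s #1, t #4) → B (s #3, t #5) → C (s #5, t #6) → B (s #6, t #7) → B (s #8, t #8) → L (s #9, t #9) → L (s #11, t #10) → L (s #12, t #11) → B (s #13, t #12) → L (s #15, t #14) → C (s #16, t #15), and the DP table's final entry dp[17][15] is also 11, so no common subsequence is longer.

11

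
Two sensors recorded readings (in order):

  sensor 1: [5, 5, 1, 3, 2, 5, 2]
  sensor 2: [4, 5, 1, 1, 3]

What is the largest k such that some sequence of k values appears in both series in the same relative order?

3

One common subsequence of length 3: 5 [1,2], 1 [3,4], 3 [4,5], and the DP table's final entry dp[7][5] is also 3, so no common subsequence is longer.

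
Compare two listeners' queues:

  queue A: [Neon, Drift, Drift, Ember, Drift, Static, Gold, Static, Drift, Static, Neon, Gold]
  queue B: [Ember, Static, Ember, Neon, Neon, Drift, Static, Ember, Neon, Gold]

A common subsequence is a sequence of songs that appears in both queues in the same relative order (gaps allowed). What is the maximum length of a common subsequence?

6

Match Ember [4,1], then Static [6,2], then Drift [9,6], then Static [10,7], then Neon [11,9], then Gold [12,10] — 6 songs in the same relative order in both. dp[12][10] = 6 confirms this is the maximum.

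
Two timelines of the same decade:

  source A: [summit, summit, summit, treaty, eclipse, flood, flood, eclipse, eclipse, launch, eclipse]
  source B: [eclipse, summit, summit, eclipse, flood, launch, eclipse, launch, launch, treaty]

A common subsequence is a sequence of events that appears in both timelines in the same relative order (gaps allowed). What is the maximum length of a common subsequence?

6

Match summit (source A #2, source B #2), then summit (source A #3, source B #3), then eclipse (source A #5, source B #4), then flood (source A #6, source B #5), then eclipse (source A #8, source B #7), then launch (source A #10, source B #9) — 6 events in the same relative order in both, and the DP table's final entry dp[11][10] is also 6, so no common subsequence is longer.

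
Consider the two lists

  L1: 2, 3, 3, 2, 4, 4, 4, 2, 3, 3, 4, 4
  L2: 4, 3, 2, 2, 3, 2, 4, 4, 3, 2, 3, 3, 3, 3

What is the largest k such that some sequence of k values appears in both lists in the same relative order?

One common subsequence of length 8: 2 (L1 #1, L2 #4), 3 (L1 #3, L2 #5), 2 (L1 #4, L2 #6), 4 (L1 #5, L2 #7), 4 (L1 #6, L2 #8), 2 (L1 #8, L2 #10), 3 (L1 #9, L2 #13), 3 (L1 #10, L2 #14). The LCS DP gives dp[12][14] = 8, so this is optimal.

8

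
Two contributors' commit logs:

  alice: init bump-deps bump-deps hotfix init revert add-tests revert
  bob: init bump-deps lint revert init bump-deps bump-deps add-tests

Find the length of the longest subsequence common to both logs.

Taking init at alice[1]=bob[5] → bump-deps at alice[2]=bob[6] → bump-deps at alice[3]=bob[7] → add-tests at alice[7]=bob[8] gives a common subsequence of length 4. Since dp[8][8] = 4, nothing longer is possible.

4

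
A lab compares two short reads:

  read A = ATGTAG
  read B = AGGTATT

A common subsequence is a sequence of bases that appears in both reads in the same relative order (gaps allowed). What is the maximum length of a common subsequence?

4

Pick A at read A[1]=read B[1], G at read A[3]=read B[3], T at read A[4]=read B[4], A at read A[5]=read B[5]; all 4 bases appear in both, in order. dp[6][7] = 4 confirms this is the maximum.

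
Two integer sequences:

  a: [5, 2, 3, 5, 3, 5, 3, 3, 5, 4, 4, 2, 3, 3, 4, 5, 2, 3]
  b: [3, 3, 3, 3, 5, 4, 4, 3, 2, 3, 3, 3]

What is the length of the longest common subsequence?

11

One common subsequence of length 11: 3 at a[3]=b[1], then 3 at a[5]=b[2], then 3 at a[7]=b[3], then 3 at a[8]=b[4], then 5 at a[9]=b[5], then 4 at a[10]=b[6], then 4 at a[11]=b[7], then 2 at a[12]=b[9], then 3 at a[13]=b[10], then 3 at a[14]=b[11], then 3 at a[18]=b[12]. The LCS DP gives dp[18][12] = 11, so this is optimal.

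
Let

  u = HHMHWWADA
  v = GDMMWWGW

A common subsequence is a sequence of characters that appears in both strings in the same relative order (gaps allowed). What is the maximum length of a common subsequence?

3

Let dp[i][j] be the LCS length of the first i characters of u and the first j characters of v. dp[i][j] = dp[i-1][j-1]+1 when the i-th and j-th characters match, else max(dp[i-1][j], dp[i][j-1]).
    ·  G  D  M  M  W  W  G  W
 ·  0  0  0  0  0  0  0  0  0
 H  0  0  0  0  0  0  0  0  0
 H  0  0  0  0  0  0  0  0  0
 M  0  0  0  1  1  1  1  1  1
 H  0  0  0  1  1  1  1  1  1
 W  0  0  0  1  1  2  2  2  2
 W  0  0  0  1  1  2  3  3  3
 A  0  0  0  1  1  2  3  3  3
 D  0  0  1  1  1  2  3  3  3
 A  0  0  1  1  1  2  3  3  3
dp[9][8] = 3. One LCS (by backtracking along matches): MWW.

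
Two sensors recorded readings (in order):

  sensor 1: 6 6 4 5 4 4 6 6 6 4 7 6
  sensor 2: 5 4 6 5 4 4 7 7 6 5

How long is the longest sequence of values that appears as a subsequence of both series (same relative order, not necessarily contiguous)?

6

Let dp[i][j] be the LCS length of the first i values of sensor 1 and the first j values of sensor 2. dp[i][j] = dp[i-1][j-1]+1 when the i-th and j-th values match, else max(dp[i-1][j], dp[i][j-1]).
    ·  5  4  6  5  4  4  7  7  6  5
 ·  0  0  0  0  0  0  0  0  0  0  0
 6  0  0  0  1  1  1  1  1  1  1  1
 6  0  0  0  1  1  1  1  1  1  2  2
 4  0  0  1  1  1  2  2  2  2  2  2
 5  0  1  1  1  2  2  2  2  2  2  3
 4  0  1  2  2  2  3  3  3  3  3  3
 4  0  1  2  2  2  3  4  4  4  4  4
 6  0  1  2  3  3  3  4  4  4  5  5
 6  0  1  2  3  3  3  4  4  4  5  5
 6  0  1  2  3  3  3  4  4  4  5  5
 4  0  1  2  3  3  4  4  4  4  5  5
 7  0  1  2  3  3  4  4  5  5  5  5
 6  0  1  2  3  3  4  4  5  5  6  6
dp[12][10] = 6. One LCS (by backtracking along matches): 6, 5, 4, 4, 7, 6.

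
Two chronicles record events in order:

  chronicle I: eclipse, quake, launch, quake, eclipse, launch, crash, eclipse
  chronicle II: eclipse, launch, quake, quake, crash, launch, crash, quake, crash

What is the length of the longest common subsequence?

Pick eclipse at chronicle I[1]=chronicle II[1], quake at chronicle I[2]=chronicle II[4], launch at chronicle I[3]=chronicle II[6], quake at chronicle I[4]=chronicle II[8], crash at chronicle I[7]=chronicle II[9]; all 5 events appear in both, in order, and the DP table's final entry dp[8][9] is also 5, so no common subsequence is longer.

5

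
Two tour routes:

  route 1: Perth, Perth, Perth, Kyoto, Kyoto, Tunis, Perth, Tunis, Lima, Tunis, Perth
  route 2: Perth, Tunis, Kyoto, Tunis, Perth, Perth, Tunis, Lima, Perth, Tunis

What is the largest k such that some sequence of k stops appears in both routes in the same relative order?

7

One common subsequence of length 7: Perth at route 1[1]=route 2[1]; then Kyoto at route 1[5]=route 2[3]; then Tunis at route 1[6]=route 2[4]; then Perth at route 1[7]=route 2[6]; then Tunis at route 1[8]=route 2[7]; then Lima at route 1[9]=route 2[8]; then Tunis at route 1[10]=route 2[10], and the DP table's final entry dp[11][10] is also 7, so no common subsequence is longer.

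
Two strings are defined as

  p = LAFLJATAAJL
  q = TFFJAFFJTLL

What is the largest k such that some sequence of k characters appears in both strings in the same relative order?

Let dp[i][j] be the LCS length of the first i characters of p and the first j characters of q. dp[i][j] = dp[i-1][j-1]+1 when the i-th and j-th characters match, else max(dp[i-1][j], dp[i][j-1]).
    ·  T  F  F  J  A  F  F  J  T  L  L
 ·  0  0  0  0  0  0  0  0  0  0  0  0
 L  0  0  0  0  0  0  0  0  0  0  1  1
 A  0  0  0  0  0  1  1  1  1  1  1  1
 F  0  0  1  1  1  1  2  2  2  2  2  2
 L  0  0  1  1  1  1  2  2  2  2  3  3
 J  0  0  1  1  2  2  2  2  3  3  3  3
 A  0  0  1  1  2  3  3  3  3  3  3  3
 T  0  1  1  1  2  3  3  3  3  4  4  4
 A  0  1  1  1  2  3  3  3  3  4  4  4
 A  0  1  1  1  2  3  3  3  3  4  4  4
 J  0  1  1  1  2  3  3  3  4  4  4  4
 L  0  1  1  1  2  3  3  3  4  4  5  5
dp[11][11] = 5. One LCS (by backtracking along matches): AFJTL.

5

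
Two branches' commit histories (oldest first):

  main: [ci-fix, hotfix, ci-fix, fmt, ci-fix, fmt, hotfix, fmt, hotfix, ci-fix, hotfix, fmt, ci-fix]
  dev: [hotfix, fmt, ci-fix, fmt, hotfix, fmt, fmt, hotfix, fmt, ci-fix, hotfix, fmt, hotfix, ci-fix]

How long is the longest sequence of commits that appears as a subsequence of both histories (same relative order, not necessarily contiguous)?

Match hotfix (main #2, dev #1), then fmt (main #4, dev #2), then ci-fix (main #5, dev #3), then fmt (main #6, dev #4), then hotfix (main #7, dev #5), then fmt (main #8, dev #7), then hotfix (main #9, dev #8), then ci-fix (main #10, dev #10), then hotfix (main #11, dev #11), then fmt (main #12, dev #12), then ci-fix (main #13, dev #14) — 11 commits in the same relative order in both. Since dp[13][14] = 11, nothing longer is possible.

11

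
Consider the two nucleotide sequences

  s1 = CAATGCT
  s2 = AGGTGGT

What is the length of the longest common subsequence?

4

Match A (s1 #2, s2 #1), then T (s1 #4, s2 #4), then G (s1 #5, s2 #6), then T (s1 #7, s2 #7) — 4 bases in the same relative order in both. Since dp[7][7] = 4, nothing longer is possible.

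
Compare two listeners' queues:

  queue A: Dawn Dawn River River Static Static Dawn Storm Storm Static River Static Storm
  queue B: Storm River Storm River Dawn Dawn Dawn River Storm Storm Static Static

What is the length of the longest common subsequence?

7

Taking Dawn [1,6], Dawn [2,7], River [4,8], Storm [8,9], Storm [9,10], Static [10,11], Static [12,12] gives a common subsequence of length 7. The LCS DP gives dp[13][12] = 7, so this is optimal.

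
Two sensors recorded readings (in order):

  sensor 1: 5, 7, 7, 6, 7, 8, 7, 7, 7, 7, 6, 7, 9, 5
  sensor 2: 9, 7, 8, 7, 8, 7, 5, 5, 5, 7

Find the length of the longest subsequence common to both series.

5

Pick 7 at sensor 1[2]=sensor 2[2]; then 7 at sensor 1[5]=sensor 2[4]; then 8 at sensor 1[6]=sensor 2[5]; then 7 at sensor 1[7]=sensor 2[6]; then 7 at sensor 1[12]=sensor 2[10]; all 5 values appear in both, in order. The LCS DP gives dp[14][10] = 5, so this is optimal.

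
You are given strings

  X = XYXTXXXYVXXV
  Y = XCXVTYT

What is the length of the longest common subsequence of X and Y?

4

Let dp[i][j] be the LCS length of the first i characters of X and the first j characters of Y. dp[i][j] = dp[i-1][j-1]+1 when the i-th and j-th characters match, else max(dp[i-1][j], dp[i][j-1]).
    ·  X  C  X  V  T  Y  T
 ·  0  0  0  0  0  0  0  0
 X  0  1  1  1  1  1  1  1
 Y  0  1  1  1  1  1  2  2
 X  0  1  1  2  2  2  2  2
 T  0  1  1  2  2  3  3  3
 X  0  1  1  2  2  3  3  3
 X  0  1  1  2  2  3  3  3
 X  0  1  1  2  2  3  3  3
 Y  0  1  1  2  2  3  4  4
 V  0  1  1  2  3  3  4  4
 X  0  1  1  2  3  3  4  4
 X  0  1  1  2  3  3  4  4
 V  0  1  1  2  3  3  4  4
dp[12][7] = 4. One LCS (by backtracking along matches): XXTY.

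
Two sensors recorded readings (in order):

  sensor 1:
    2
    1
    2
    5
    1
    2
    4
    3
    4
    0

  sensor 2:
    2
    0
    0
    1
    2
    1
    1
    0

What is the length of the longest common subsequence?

5

One common subsequence of length 5: 2 [1,1] → 1 [2,4] → 2 [3,5] → 1 [5,7] → 0 [10,8]. The LCS DP gives dp[10][8] = 5, so this is optimal.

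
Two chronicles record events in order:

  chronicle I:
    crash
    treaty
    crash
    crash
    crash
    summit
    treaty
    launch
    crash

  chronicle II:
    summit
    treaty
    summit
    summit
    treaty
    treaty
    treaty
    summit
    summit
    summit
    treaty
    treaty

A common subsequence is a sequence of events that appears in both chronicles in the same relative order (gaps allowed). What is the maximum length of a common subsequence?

Taking treaty at chronicle I[2]=chronicle II[7], summit at chronicle I[6]=chronicle II[10], treaty at chronicle I[7]=chronicle II[12] gives a common subsequence of length 3, and the DP table's final entry dp[9][12] is also 3, so no common subsequence is longer.

3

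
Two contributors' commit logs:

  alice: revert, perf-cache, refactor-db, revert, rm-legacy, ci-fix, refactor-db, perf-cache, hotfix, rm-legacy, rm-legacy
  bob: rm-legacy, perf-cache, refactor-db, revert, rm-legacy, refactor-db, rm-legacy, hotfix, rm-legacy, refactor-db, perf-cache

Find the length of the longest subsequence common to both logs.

7

One common subsequence of length 7: perf-cache (alice #2, bob #2), then refactor-db (alice #3, bob #3), then revert (alice #4, bob #4), then rm-legacy (alice #5, bob #5), then refactor-db (alice #7, bob #6), then hotfix (alice #9, bob #8), then rm-legacy (alice #10, bob #9). The LCS DP gives dp[11][11] = 7, so this is optimal.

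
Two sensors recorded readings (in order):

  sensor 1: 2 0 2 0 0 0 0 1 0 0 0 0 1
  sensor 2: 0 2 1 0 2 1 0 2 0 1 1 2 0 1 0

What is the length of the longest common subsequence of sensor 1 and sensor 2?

Pick 2 (sensor 1 #1, sensor 2 #2), 0 (sensor 1 #2, sensor 2 #4), 2 (sensor 1 #3, sensor 2 #5), 0 (sensor 1 #4, sensor 2 #7), 0 (sensor 1 #5, sensor 2 #9), 0 (sensor 1 #7, sensor 2 #13), 1 (sensor 1 #8, sensor 2 #14), 0 (sensor 1 #12, sensor 2 #15); all 8 values appear in both, in order. Since dp[13][15] = 8, nothing longer is possible.

8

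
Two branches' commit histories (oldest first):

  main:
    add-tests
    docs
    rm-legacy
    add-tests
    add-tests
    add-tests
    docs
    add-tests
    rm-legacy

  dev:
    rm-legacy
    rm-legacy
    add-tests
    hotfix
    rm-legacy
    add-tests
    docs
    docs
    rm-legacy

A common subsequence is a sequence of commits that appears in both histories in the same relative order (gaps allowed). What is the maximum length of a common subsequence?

Match add-tests (main #1, dev #3) → rm-legacy (main #3, dev #5) → add-tests (main #4, dev #6) → docs (main #7, dev #8) → rm-legacy (main #9, dev #9) — 5 commits in the same relative order in both, and the DP table's final entry dp[9][9] is also 5, so no common subsequence is longer.

5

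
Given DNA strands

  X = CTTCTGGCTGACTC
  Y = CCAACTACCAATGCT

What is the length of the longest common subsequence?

Taking C [1,5], then T [2,6], then C [4,8], then C [8,9], then T [9,12], then G [10,13], then C [12,14], then T [13,15] gives a common subsequence of length 8, and the DP table's final entry dp[14][15] is also 8, so no common subsequence is longer.

8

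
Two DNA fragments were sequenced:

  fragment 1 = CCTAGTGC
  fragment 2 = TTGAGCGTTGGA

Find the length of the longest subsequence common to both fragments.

5

One common subsequence of length 5: T [3,2], A [4,4], G [5,7], T [6,9], G [7,11]. dp[8][12] = 5 confirms this is the maximum.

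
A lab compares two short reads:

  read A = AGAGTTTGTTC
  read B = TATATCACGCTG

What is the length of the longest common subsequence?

5

Pick A [1,4]; then A [3,7]; then G [4,9]; then T [7,11]; then G [8,12]; all 5 bases appear in both, in order, and the DP table's final entry dp[11][12] is also 5, so no common subsequence is longer.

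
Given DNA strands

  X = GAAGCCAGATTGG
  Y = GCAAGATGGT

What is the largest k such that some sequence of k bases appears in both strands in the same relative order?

Let dp[i][j] be the LCS length of the first i bases of X and the first j bases of Y. dp[i][j] = dp[i-1][j-1]+1 when the i-th and j-th bases match, else max(dp[i-1][j], dp[i][j-1]).
    ·  G  C  A  A  G  A  T  G  G  T
 ·  0  0  0  0  0  0  0  0  0  0  0
 G  0  1  1  1  1  1  1  1  1  1  1
 A  0  1  1  2  2  2  2  2  2  2  2
 A  0  1  1  2  3  3  3  3  3  3  3
 G  0  1  1  2  3  4  4  4  4  4  4
 C  0  1  2  2  3  4  4  4  4  4  4
 C  0  1  2  2  3  4  4  4  4  4  4
 A  0  1  2  3  3  4  5  5  5  5  5
 G  0  1  2  3  3  4  5  5  6  6  6
 A  0  1  2  3  4  4  5  5  6  6  6
 T  0  1  2  3  4  4  5  6  6  6  7
 T  0  1  2  3  4  4  5  6  6  6  7
 G  0  1  2  3  4  5  5  6  7  7  7
 G  0  1  2  3  4  5  5  6  7  8  8
dp[13][10] = 8. One LCS (by backtracking along matches): GAAGATGG.

8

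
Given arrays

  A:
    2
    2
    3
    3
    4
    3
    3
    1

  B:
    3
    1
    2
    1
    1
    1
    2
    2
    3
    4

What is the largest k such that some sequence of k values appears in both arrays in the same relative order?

4

One common subsequence of length 4: 2 [1,7] → 2 [2,8] → 3 [4,9] → 4 [5,10], and the DP table's final entry dp[8][10] is also 4, so no common subsequence is longer.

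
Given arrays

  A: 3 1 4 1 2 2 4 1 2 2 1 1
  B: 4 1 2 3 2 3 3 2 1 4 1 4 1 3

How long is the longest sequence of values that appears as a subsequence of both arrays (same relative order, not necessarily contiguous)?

One common subsequence of length 7: 4 [3,1], 1 [4,2], 2 [5,5], 2 [6,8], 4 [7,10], 1 [8,11], 1 [11,13]. dp[12][14] = 7 confirms this is the maximum.

7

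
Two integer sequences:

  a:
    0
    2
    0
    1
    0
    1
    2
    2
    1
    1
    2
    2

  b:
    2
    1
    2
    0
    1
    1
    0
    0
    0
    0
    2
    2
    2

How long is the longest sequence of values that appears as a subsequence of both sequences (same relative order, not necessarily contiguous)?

7

One common subsequence of length 7: 2 (a #2, b #3), then 0 (a #3, b #4), then 1 (a #4, b #6), then 0 (a #5, b #10), then 2 (a #8, b #11), then 2 (a #11, b #12), then 2 (a #12, b #13). The LCS DP gives dp[12][13] = 7, so this is optimal.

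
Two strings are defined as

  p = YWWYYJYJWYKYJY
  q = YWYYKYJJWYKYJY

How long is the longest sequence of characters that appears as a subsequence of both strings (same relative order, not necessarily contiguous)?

12

Match Y (p #1, q #1), then W (p #2, q #2), then Y (p #4, q #4), then Y (p #5, q #6), then J (p #6, q #7), then J (p #8, q #8), then W (p #9, q #9), then Y (p #10, q #10), then K (p #11, q #11), then Y (p #12, q #12), then J (p #13, q #13), then Y (p #14, q #14) — 12 characters in the same relative order in both. Since dp[14][14] = 12, nothing longer is possible.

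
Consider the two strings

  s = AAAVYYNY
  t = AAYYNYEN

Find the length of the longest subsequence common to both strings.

6

One common subsequence of length 6: A at s[2]=t[1], then A at s[3]=t[2], then Y at s[5]=t[3], then Y at s[6]=t[4], then N at s[7]=t[5], then Y at s[8]=t[6]. The LCS DP gives dp[8][8] = 6, so this is optimal.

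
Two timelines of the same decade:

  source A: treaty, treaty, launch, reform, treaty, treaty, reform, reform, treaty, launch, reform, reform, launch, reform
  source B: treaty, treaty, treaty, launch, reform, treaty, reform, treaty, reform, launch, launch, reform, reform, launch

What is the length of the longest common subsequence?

11

Taking treaty (source A #1, source B #2), then treaty (source A #2, source B #3), then launch (source A #3, source B #4), then reform (source A #4, source B #5), then treaty (source A #5, source B #6), then treaty (source A #6, source B #8), then reform (source A #7, source B #9), then launch (source A #10, source B #11), then reform (source A #11, source B #12), then reform (source A #12, source B #13), then launch (source A #13, source B #14) gives a common subsequence of length 11, and the DP table's final entry dp[14][14] is also 11, so no common subsequence is longer.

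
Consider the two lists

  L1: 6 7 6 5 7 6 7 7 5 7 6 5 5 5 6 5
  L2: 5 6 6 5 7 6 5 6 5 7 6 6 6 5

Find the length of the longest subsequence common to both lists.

10

Taking 6 (L1 #1, L2 #3), then 7 (L1 #2, L2 #5), then 6 (L1 #3, L2 #6), then 5 (L1 #4, L2 #7), then 6 (L1 #6, L2 #8), then 5 (L1 #9, L2 #9), then 7 (L1 #10, L2 #10), then 6 (L1 #11, L2 #12), then 6 (L1 #15, L2 #13), then 5 (L1 #16, L2 #14) gives a common subsequence of length 10. The LCS DP gives dp[16][14] = 10, so this is optimal.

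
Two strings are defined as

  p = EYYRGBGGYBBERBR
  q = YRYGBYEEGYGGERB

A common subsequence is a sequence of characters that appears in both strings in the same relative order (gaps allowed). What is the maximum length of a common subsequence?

Pick Y (p #2, q #1), Y (p #3, q #3), G (p #5, q #4), B (p #6, q #5), G (p #7, q #11), G (p #8, q #12), E (p #12, q #13), R (p #13, q #14), B (p #14, q #15); all 9 characters appear in both, in order, and the DP table's final entry dp[15][15] is also 9, so no common subsequence is longer.

9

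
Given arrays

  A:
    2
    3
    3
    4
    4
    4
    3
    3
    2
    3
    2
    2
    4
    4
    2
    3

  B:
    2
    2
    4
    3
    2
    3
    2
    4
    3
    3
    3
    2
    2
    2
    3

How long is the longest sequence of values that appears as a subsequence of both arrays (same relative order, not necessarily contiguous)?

11

Pick 2 at A[1]=B[2]; then 3 at A[2]=B[4]; then 3 at A[3]=B[6]; then 4 at A[6]=B[8]; then 3 at A[7]=B[9]; then 3 at A[8]=B[10]; then 3 at A[10]=B[11]; then 2 at A[11]=B[12]; then 2 at A[12]=B[13]; then 2 at A[15]=B[14]; then 3 at A[16]=B[15]; all 11 values appear in both, in order. The LCS DP gives dp[16][15] = 11, so this is optimal.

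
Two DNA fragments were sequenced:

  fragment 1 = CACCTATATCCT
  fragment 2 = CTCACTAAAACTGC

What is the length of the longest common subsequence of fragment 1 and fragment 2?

8

Match C at fragment 1[1]=fragment 2[3], then A at fragment 1[2]=fragment 2[4], then C at fragment 1[4]=fragment 2[5], then T at fragment 1[5]=fragment 2[6], then A at fragment 1[6]=fragment 2[9], then A at fragment 1[8]=fragment 2[10], then T at fragment 1[9]=fragment 2[12], then C at fragment 1[11]=fragment 2[14] — 8 bases in the same relative order in both. The LCS DP gives dp[12][14] = 8, so this is optimal.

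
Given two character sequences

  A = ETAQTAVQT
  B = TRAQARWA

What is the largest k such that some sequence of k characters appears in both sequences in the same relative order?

4

Taking T at A[2]=B[1], A at A[3]=B[3], Q at A[4]=B[4], A at A[6]=B[8] gives a common subsequence of length 4, and the DP table's final entry dp[9][8] is also 4, so no common subsequence is longer.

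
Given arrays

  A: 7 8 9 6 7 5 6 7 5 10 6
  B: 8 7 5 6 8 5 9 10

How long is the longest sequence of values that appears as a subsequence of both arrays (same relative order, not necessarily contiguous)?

Let dp[i][j] be the LCS length of the first i values of A and the first j values of B. dp[i][j] = dp[i-1][j-1]+1 when the i-th and j-th values match, else max(dp[i-1][j], dp[i][j-1]).
    ·  8  7  5  6  8  5  9 10
 ·  0  0  0  0  0  0  0  0  0
 7  0  0  1  1  1  1  1  1  1
 8  0  1  1  1  1  2  2  2  2
 9  0  1  1  1  1  2  2  3  3
 6  0  1  1  1  2  2  2  3  3
 7  0  1  2  2  2  2  2  3  3
 5  0  1  2  3  3  3  3  3  3
 6  0  1  2  3  4  4  4  4  4
 7  0  1  2  3  4  4  4  4  4
 5  0  1  2  3  4  4  5  5  5
10  0  1  2  3  4  4  5  5  6
 6  0  1  2  3  4  4  5  5  6
dp[11][8] = 6. One LCS (by backtracking along matches): 8, 7, 5, 6, 5, 10.

6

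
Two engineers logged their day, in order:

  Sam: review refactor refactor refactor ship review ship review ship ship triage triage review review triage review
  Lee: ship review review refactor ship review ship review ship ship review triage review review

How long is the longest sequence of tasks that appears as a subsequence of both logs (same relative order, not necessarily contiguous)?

11

Taking review at Sam[1]=Lee[3]; then refactor at Sam[4]=Lee[4]; then ship at Sam[5]=Lee[5]; then review at Sam[6]=Lee[6]; then ship at Sam[7]=Lee[7]; then review at Sam[8]=Lee[8]; then ship at Sam[9]=Lee[9]; then ship at Sam[10]=Lee[10]; then triage at Sam[12]=Lee[12]; then review at Sam[14]=Lee[13]; then review at Sam[16]=Lee[14] gives a common subsequence of length 11. The LCS DP gives dp[16][14] = 11, so this is optimal.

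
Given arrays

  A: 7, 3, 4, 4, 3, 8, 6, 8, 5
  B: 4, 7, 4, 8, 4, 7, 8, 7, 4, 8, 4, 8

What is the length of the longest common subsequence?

5

Let dp[i][j] be the LCS length of the first i values of A and the first j values of B. dp[i][j] = dp[i-1][j-1]+1 when the i-th and j-th values match, else max(dp[i-1][j], dp[i][j-1]).
    ·  4  7  4  8  4  7  8  7  4  8  4  8
 ·  0  0  0  0  0  0  0  0  0  0  0  0  0
 7  0  0  1  1  1  1  1  1  1  1  1  1  1
 3  0  0  1  1  1  1  1  1  1  1  1  1  1
 4  0  1  1  2  2  2  2  2  2  2  2  2  2
 4  0  1  1  2  2  3  3  3  3  3  3  3  3
 3  0  1  1  2  2  3  3  3  3  3  3  3  3
 8  0  1  1  2  3  3  3  4  4  4  4  4  4
 6  0  1  1  2  3  3  3  4  4  4  4  4  4
 8  0  1  1  2  3  3  3  4  4  4  5  5  5
 5  0  1  1  2  3  3  3  4  4  4  5  5  5
dp[9][12] = 5. One LCS (by backtracking along matches): 7, 4, 4, 8, 8.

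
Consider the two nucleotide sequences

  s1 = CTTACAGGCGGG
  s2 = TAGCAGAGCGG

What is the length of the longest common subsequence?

9

Let dp[i][j] be the LCS length of the first i bases of s1 and the first j bases of s2. dp[i][j] = dp[i-1][j-1]+1 when the i-th and j-th bases match, else max(dp[i-1][j], dp[i][j-1]).
    ·  T  A  G  C  A  G  A  G  C  G  G
 ·  0  0  0  0  0  0  0  0  0  0  0  0
 C  0  0  0  0  1  1  1  1  1  1  1  1
 T  0  1  1  1  1  1  1  1  1  1  1  1
 T  0  1  1  1  1  1  1  1  1  1  1  1
 A  0  1  2  2  2  2  2  2  2  2  2  2
 C  0  1  2  2  3  3  3  3  3  3  3  3
 A  0  1  2  2  3  4  4  4  4  4  4  4
 G  0  1  2  3  3  4  5  5  5  5  5  5
 G  0  1  2  3  3  4  5  5  6  6  6  6
 C  0  1  2  3  4  4  5  5  6  7  7  7
 G  0  1  2  3  4  4  5  5  6  7  8  8
 G  0  1  2  3  4  4  5  5  6  7  8  9
 G  0  1  2  3  4  4  5  5  6  7  8  9
dp[12][11] = 9. One LCS (by backtracking along matches): TACAGGCGG.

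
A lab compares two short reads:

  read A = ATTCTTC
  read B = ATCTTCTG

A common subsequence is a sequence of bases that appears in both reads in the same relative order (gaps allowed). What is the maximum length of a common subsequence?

Let dp[i][j] be the LCS length of the first i bases of read A and the first j bases of read B. dp[i][j] = dp[i-1][j-1]+1 when the i-th and j-th bases match, else max(dp[i-1][j], dp[i][j-1]).
    ·  A  T  C  T  T  C  T  G
 ·  0  0  0  0  0  0  0  0  0
 A  0  1  1  1  1  1  1  1  1
 T  0  1  2  2  2  2  2  2  2
 T  0  1  2  2  3  3  3  3  3
 C  0  1  2  3  3  3  4  4  4
 T  0  1  2  3  4  4  4  5  5
 T  0  1  2  3  4  5  5  5  5
 C  0  1  2  3  4  5  6  6  6
dp[7][8] = 6. One LCS (by backtracking along matches): ATCTTC.

6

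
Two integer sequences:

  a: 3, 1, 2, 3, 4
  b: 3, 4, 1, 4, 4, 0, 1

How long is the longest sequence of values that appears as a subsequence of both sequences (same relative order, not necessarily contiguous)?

3

One common subsequence of length 3: 3 at a[1]=b[1], 1 at a[2]=b[3], 4 at a[5]=b[5]. The LCS DP gives dp[5][7] = 3, so this is optimal.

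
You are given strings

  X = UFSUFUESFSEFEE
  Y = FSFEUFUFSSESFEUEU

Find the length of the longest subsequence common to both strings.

Match F (X #2, Y #1), S (X #3, Y #2), U (X #4, Y #5), F (X #5, Y #6), U (X #6, Y #7), S (X #8, Y #9), S (X #10, Y #10), E (X #11, Y #11), F (X #12, Y #13), E (X #13, Y #14), E (X #14, Y #16) — 11 characters in the same relative order in both. dp[14][17] = 11 confirms this is the maximum.

11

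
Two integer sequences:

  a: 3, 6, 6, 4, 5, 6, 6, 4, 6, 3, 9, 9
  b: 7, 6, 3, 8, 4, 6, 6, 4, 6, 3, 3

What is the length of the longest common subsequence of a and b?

Pick 3 at a[1]=b[3]; then 4 at a[4]=b[5]; then 6 at a[6]=b[6]; then 6 at a[7]=b[7]; then 4 at a[8]=b[8]; then 6 at a[9]=b[9]; then 3 at a[10]=b[11]; all 7 values appear in both, in order, and the DP table's final entry dp[12][11] is also 7, so no common subsequence is longer.

7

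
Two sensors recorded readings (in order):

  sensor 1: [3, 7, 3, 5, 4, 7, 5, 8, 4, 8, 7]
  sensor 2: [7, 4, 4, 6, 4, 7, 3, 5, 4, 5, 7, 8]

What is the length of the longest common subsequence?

6

Match 7 at sensor 1[2]=sensor 2[6], 3 at sensor 1[3]=sensor 2[7], 5 at sensor 1[4]=sensor 2[8], 4 at sensor 1[5]=sensor 2[9], 7 at sensor 1[6]=sensor 2[11], 8 at sensor 1[10]=sensor 2[12] — 6 values in the same relative order in both. The LCS DP gives dp[11][12] = 6, so this is optimal.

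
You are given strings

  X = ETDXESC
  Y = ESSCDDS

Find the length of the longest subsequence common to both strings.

Pick E (X #1, Y #1) → D (X #3, Y #6) → S (X #6, Y #7); all 3 characters appear in both, in order, and the DP table's final entry dp[7][7] is also 3, so no common subsequence is longer.

3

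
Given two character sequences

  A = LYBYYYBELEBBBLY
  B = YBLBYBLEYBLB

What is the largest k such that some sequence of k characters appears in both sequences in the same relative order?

Pick L (A #1, B #3), B (A #3, B #4), Y (A #6, B #5), B (A #7, B #6), L (A #9, B #7), E (A #10, B #8), B (A #11, B #10), B (A #13, B #12); all 8 characters appear in both, in order. The LCS DP gives dp[15][12] = 8, so this is optimal.

8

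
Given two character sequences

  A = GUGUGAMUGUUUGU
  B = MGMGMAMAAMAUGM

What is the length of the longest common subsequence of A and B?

6

One common subsequence of length 6: G [1,2]; then G [3,4]; then A [6,9]; then M [7,10]; then U [8,12]; then G [9,13]. dp[14][14] = 6 confirms this is the maximum.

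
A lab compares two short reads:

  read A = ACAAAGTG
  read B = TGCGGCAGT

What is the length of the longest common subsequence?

4

Let dp[i][j] be the LCS length of the first i bases of read A and the first j bases of read B. dp[i][j] = dp[i-1][j-1]+1 when the i-th and j-th bases match, else max(dp[i-1][j], dp[i][j-1]).
    ·  T  G  C  G  G  C  A  G  T
 ·  0  0  0  0  0  0  0  0  0  0
 A  0  0  0  0  0  0  0  1  1  1
 C  0  0  0  1  1  1  1  1  1  1
 A  0  0  0  1  1  1  1  2  2  2
 A  0  0  0  1  1  1  1  2  2  2
 A  0  0  0  1  1  1  1  2  2  2
 G  0  0  1  1  2  2  2  2  3  3
 T  0  1  1  1  2  2  2  2  3  4
 G  0  1  2  2  2  3  3  3  3  4
dp[8][9] = 4. One LCS (by backtracking along matches): CAGT.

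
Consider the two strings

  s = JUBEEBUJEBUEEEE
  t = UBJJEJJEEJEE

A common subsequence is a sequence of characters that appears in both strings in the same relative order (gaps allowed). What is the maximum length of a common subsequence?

8

One common subsequence of length 8: U [2,1]; then B [3,2]; then E [4,5]; then J [8,7]; then E [9,8]; then E [12,9]; then E [14,11]; then E [15,12]. dp[15][12] = 8 confirms this is the maximum.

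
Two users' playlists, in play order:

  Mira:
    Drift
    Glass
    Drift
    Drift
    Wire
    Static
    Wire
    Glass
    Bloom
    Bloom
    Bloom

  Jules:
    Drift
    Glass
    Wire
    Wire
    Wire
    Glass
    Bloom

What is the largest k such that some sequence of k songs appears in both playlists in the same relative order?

Taking Drift (Mira #1, Jules #1); then Glass (Mira #2, Jules #2); then Wire (Mira #5, Jules #4); then Wire (Mira #7, Jules #5); then Glass (Mira #8, Jules #6); then Bloom (Mira #11, Jules #7) gives a common subsequence of length 6. The LCS DP gives dp[11][7] = 6, so this is optimal.

6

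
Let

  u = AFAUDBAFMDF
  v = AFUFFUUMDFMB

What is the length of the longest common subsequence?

7

Let dp[i][j] be the LCS length of the first i characters of u and the first j characters of v. dp[i][j] = dp[i-1][j-1]+1 when the i-th and j-th characters match, else max(dp[i-1][j], dp[i][j-1]).
    ·  A  F  U  F  F  U  U  M  D  F  M  B
 ·  0  0  0  0  0  0  0  0  0  0  0  0  0
 A  0  1  1  1  1  1  1  1  1  1  1  1  1
 F  0  1  2  2  2  2  2  2  2  2  2  2  2
 A  0  1  2  2  2  2  2  2  2  2  2  2  2
 U  0  1  2  3  3  3  3  3  3  3  3  3  3
 D  0  1  2  3  3  3  3  3  3  4  4  4  4
 B  0  1  2  3  3  3  3  3  3  4  4  4  5
 A  0  1  2  3  3  3  3  3  3  4  4  4  5
 F  0  1  2  3  4  4  4  4  4  4  5  5  5
 M  0  1  2  3  4  4  4  4  5  5  5  6  6
 D  0  1  2  3  4  4  4  4  5  6  6  6  6
 F  0  1  2  3  4  5  5  5  5  6  7  7  7
dp[11][12] = 7. One LCS (by backtracking along matches): AFUFMDF.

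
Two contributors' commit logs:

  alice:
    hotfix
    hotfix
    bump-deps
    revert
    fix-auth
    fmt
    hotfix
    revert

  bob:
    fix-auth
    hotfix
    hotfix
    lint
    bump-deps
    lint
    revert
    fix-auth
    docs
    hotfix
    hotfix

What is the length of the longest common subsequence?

Match hotfix at alice[1]=bob[2] → hotfix at alice[2]=bob[3] → bump-deps at alice[3]=bob[5] → revert at alice[4]=bob[7] → fix-auth at alice[5]=bob[8] → hotfix at alice[7]=bob[11] — 6 commits in the same relative order in both. Since dp[8][11] = 6, nothing longer is possible.

6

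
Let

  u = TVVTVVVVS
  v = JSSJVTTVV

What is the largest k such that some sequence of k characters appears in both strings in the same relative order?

4

Let dp[i][j] be the LCS length of the first i characters of u and the first j characters of v. dp[i][j] = dp[i-1][j-1]+1 when the i-th and j-th characters match, else max(dp[i-1][j], dp[i][j-1]).
    ·  J  S  S  J  V  T  T  V  V
 ·  0  0  0  0  0  0  0  0  0  0
 T  0  0  0  0  0  0  1  1  1  1
 V  0  0  0  0  0  1  1  1  2  2
 V  0  0  0  0  0  1  1  1  2  3
 T  0  0  0  0  0  1  2  2  2  3
 V  0  0  0  0  0  1  2  2  3  3
 V  0  0  0  0  0  1  2  2  3  4
 V  0  0  0  0  0  1  2  2  3  4
 V  0  0  0  0  0  1  2  2  3  4
 S  0  0  1  1  1  1  2  2  3  4
dp[9][9] = 4. One LCS (by backtracking along matches): TTVV.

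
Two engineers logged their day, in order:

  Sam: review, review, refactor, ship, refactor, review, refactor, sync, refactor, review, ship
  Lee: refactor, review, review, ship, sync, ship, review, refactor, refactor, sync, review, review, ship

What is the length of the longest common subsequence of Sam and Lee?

8

One common subsequence of length 8: review [1,2]; then review [2,3]; then ship [4,6]; then refactor [5,8]; then refactor [7,9]; then sync [8,10]; then review [10,12]; then ship [11,13], and the DP table's final entry dp[11][13] is also 8, so no common subsequence is longer.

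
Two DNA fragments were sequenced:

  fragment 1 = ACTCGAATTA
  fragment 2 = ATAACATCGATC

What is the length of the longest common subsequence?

7

Let dp[i][j] be the LCS length of the first i bases of fragment 1 and the first j bases of fragment 2. dp[i][j] = dp[i-1][j-1]+1 when the i-th and j-th bases match, else max(dp[i-1][j], dp[i][j-1]).
    ·  A  T  A  A  C  A  T  C  G  A  T  C
 ·  0  0  0  0  0  0  0  0  0  0  0  0  0
 A  0  1  1  1  1  1  1  1  1  1  1  1  1
 C  0  1  1  1  1  2  2  2  2  2  2  2  2
 T  0  1  2  2  2  2  2  3  3  3  3  3  3
 C  0  1  2  2  2  3  3  3  4  4  4  4  4
 G  0  1  2  2  2  3  3  3  4  5  5  5  5
 A  0  1  2  3  3  3  4  4  4  5  6  6  6
 A  0  1  2  3  4  4  4  4  4  5  6  6  6
 T  0  1  2  3  4  4  4  5  5  5  6  7  7
 T  0  1  2  3  4  4  4  5  5  5  6  7  7
 A  0  1  2  3  4  4  5  5  5  5  6  7  7
dp[10][12] = 7. One LCS (by backtracking along matches): ACTCGAT.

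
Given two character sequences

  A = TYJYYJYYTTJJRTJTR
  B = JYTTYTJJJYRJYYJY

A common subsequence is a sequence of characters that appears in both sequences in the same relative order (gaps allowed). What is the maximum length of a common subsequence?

One common subsequence of length 8: T at A[1]=B[4]; then Y at A[2]=B[5]; then J at A[3]=B[9]; then Y at A[4]=B[10]; then J at A[6]=B[12]; then Y at A[7]=B[13]; then Y at A[8]=B[14]; then J at A[11]=B[15], and the DP table's final entry dp[17][16] is also 8, so no common subsequence is longer.

8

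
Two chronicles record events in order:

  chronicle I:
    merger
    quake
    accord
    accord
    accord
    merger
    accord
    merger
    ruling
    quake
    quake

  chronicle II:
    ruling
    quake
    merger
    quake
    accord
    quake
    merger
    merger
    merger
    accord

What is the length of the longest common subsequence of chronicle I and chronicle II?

Match merger at chronicle I[1]=chronicle II[3] → quake at chronicle I[2]=chronicle II[4] → accord at chronicle I[3]=chronicle II[5] → merger at chronicle I[6]=chronicle II[9] → accord at chronicle I[7]=chronicle II[10] — 5 events in the same relative order in both, and the DP table's final entry dp[11][10] is also 5, so no common subsequence is longer.

5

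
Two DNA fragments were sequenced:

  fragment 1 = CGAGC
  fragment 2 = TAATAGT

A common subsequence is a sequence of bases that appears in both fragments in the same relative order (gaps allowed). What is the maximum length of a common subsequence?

One common subsequence of length 2: A [3,5], G [4,6]. dp[5][7] = 2 confirms this is the maximum.

2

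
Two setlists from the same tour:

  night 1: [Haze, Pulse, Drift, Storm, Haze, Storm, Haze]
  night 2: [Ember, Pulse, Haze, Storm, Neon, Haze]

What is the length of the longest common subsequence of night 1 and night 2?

Pick Pulse [2,2] → Haze [5,3] → Storm [6,4] → Haze [7,6]; all 4 songs appear in both, in order. The LCS DP gives dp[7][6] = 4, so this is optimal.

4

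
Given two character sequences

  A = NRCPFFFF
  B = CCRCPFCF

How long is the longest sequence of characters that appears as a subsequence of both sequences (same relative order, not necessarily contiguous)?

One common subsequence of length 5: R (A #2, B #3), then C (A #3, B #4), then P (A #4, B #5), then F (A #5, B #6), then F (A #8, B #8). dp[8][8] = 5 confirms this is the maximum.

5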